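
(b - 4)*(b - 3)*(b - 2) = b^3 - 9*b^2 + 26*b - 24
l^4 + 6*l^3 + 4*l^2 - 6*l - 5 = (l - 1)*(l + 1)^2*(l + 5)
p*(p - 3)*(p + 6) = p^3 + 3*p^2 - 18*p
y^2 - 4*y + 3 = (y - 3)*(y - 1)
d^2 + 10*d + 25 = (d + 5)^2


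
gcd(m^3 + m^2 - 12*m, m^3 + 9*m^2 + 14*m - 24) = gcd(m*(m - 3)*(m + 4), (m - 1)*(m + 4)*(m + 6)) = m + 4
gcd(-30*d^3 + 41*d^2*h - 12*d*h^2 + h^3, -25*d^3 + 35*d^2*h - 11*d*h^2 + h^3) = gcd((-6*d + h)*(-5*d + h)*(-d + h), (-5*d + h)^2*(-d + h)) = 5*d^2 - 6*d*h + h^2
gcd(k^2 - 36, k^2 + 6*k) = k + 6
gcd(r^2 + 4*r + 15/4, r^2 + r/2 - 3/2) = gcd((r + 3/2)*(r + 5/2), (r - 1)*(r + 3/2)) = r + 3/2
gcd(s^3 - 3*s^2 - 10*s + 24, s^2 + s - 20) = s - 4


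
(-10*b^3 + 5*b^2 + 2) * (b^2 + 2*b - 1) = -10*b^5 - 15*b^4 + 20*b^3 - 3*b^2 + 4*b - 2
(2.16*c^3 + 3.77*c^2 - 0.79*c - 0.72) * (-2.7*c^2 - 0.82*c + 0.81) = -5.832*c^5 - 11.9502*c^4 + 0.791200000000001*c^3 + 5.6455*c^2 - 0.0495000000000001*c - 0.5832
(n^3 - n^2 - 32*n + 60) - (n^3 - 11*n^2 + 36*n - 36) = 10*n^2 - 68*n + 96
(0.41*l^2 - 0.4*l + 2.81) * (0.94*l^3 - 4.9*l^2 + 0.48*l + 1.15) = 0.3854*l^5 - 2.385*l^4 + 4.7982*l^3 - 13.4895*l^2 + 0.8888*l + 3.2315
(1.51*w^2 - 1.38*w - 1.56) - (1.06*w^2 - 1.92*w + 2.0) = 0.45*w^2 + 0.54*w - 3.56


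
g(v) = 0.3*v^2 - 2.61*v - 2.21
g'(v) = 0.6*v - 2.61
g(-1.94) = 3.98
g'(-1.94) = -3.77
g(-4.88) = 17.67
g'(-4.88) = -5.54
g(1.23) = -4.97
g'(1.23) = -1.87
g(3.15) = -7.45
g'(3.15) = -0.72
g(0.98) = -4.48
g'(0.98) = -2.02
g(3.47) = -7.65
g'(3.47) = -0.53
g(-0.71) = -0.21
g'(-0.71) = -3.04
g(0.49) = -3.42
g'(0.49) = -2.32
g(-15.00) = 104.44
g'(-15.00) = -11.61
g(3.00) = -7.34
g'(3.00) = -0.81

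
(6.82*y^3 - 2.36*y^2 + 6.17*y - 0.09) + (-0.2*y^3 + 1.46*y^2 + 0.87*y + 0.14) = 6.62*y^3 - 0.9*y^2 + 7.04*y + 0.05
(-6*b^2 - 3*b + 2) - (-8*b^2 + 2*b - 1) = 2*b^2 - 5*b + 3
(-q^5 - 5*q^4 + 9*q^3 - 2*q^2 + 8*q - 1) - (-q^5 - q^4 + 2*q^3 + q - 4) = -4*q^4 + 7*q^3 - 2*q^2 + 7*q + 3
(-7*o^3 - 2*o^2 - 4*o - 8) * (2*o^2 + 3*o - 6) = -14*o^5 - 25*o^4 + 28*o^3 - 16*o^2 + 48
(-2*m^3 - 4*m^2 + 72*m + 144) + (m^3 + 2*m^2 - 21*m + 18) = -m^3 - 2*m^2 + 51*m + 162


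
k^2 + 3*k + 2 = (k + 1)*(k + 2)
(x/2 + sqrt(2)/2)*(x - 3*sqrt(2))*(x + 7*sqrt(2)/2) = x^3/2 + 3*sqrt(2)*x^2/4 - 10*x - 21*sqrt(2)/2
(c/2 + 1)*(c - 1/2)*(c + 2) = c^3/2 + 7*c^2/4 + c - 1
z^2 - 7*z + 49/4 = (z - 7/2)^2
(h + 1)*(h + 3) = h^2 + 4*h + 3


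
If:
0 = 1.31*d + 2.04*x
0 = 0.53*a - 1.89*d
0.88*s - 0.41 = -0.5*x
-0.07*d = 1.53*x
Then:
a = 0.00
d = 0.00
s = 0.47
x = 0.00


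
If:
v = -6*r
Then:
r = -v/6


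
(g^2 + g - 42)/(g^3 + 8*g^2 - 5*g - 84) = (g - 6)/(g^2 + g - 12)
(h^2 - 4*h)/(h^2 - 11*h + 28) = h/(h - 7)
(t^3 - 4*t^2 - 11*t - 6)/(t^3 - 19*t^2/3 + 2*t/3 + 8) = 3*(t + 1)/(3*t - 4)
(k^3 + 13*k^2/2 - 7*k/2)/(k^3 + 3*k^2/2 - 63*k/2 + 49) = k*(2*k - 1)/(2*k^2 - 11*k + 14)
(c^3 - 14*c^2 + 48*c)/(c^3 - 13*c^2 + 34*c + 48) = c/(c + 1)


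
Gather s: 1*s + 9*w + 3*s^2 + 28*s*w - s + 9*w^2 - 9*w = 3*s^2 + 28*s*w + 9*w^2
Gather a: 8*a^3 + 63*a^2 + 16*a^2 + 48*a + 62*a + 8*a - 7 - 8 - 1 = 8*a^3 + 79*a^2 + 118*a - 16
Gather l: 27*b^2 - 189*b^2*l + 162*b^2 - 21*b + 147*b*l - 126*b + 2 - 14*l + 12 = 189*b^2 - 147*b + l*(-189*b^2 + 147*b - 14) + 14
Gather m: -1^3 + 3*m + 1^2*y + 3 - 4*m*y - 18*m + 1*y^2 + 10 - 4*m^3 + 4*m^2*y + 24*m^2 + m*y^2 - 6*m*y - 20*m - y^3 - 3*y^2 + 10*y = -4*m^3 + m^2*(4*y + 24) + m*(y^2 - 10*y - 35) - y^3 - 2*y^2 + 11*y + 12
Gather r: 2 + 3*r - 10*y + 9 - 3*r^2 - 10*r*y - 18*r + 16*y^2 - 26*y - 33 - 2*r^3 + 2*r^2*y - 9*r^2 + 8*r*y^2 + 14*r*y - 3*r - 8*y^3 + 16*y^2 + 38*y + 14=-2*r^3 + r^2*(2*y - 12) + r*(8*y^2 + 4*y - 18) - 8*y^3 + 32*y^2 + 2*y - 8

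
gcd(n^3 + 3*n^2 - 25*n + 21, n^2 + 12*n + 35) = n + 7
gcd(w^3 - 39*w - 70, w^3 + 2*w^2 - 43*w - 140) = w^2 - 2*w - 35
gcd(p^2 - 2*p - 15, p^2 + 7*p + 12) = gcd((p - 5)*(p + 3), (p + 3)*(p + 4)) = p + 3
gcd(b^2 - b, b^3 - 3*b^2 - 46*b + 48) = b - 1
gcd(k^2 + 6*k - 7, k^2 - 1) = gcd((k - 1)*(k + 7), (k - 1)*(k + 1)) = k - 1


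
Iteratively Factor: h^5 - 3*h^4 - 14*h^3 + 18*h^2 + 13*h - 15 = (h + 3)*(h^4 - 6*h^3 + 4*h^2 + 6*h - 5) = (h - 1)*(h + 3)*(h^3 - 5*h^2 - h + 5) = (h - 1)^2*(h + 3)*(h^2 - 4*h - 5) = (h - 1)^2*(h + 1)*(h + 3)*(h - 5)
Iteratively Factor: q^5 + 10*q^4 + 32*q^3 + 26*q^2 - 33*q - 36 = (q + 3)*(q^4 + 7*q^3 + 11*q^2 - 7*q - 12) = (q + 3)*(q + 4)*(q^3 + 3*q^2 - q - 3) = (q + 3)^2*(q + 4)*(q^2 - 1) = (q - 1)*(q + 3)^2*(q + 4)*(q + 1)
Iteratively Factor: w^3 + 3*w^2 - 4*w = (w)*(w^2 + 3*w - 4) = w*(w - 1)*(w + 4)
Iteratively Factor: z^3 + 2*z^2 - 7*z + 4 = (z - 1)*(z^2 + 3*z - 4) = (z - 1)^2*(z + 4)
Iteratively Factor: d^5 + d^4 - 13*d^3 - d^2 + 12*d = (d - 1)*(d^4 + 2*d^3 - 11*d^2 - 12*d) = (d - 1)*(d + 4)*(d^3 - 2*d^2 - 3*d) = d*(d - 1)*(d + 4)*(d^2 - 2*d - 3) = d*(d - 3)*(d - 1)*(d + 4)*(d + 1)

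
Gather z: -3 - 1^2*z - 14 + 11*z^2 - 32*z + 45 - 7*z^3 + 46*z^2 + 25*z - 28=-7*z^3 + 57*z^2 - 8*z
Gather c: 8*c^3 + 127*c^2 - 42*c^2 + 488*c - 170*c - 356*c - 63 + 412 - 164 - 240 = 8*c^3 + 85*c^2 - 38*c - 55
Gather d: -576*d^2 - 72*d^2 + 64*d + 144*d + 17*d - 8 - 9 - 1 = -648*d^2 + 225*d - 18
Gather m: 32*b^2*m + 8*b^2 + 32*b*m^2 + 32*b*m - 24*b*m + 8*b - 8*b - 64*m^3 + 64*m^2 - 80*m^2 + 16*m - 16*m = 8*b^2 - 64*m^3 + m^2*(32*b - 16) + m*(32*b^2 + 8*b)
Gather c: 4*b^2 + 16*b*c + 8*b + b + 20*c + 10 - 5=4*b^2 + 9*b + c*(16*b + 20) + 5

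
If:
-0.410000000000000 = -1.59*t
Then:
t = 0.26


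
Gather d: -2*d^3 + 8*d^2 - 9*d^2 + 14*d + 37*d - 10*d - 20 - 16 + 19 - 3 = -2*d^3 - d^2 + 41*d - 20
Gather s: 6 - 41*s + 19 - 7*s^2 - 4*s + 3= -7*s^2 - 45*s + 28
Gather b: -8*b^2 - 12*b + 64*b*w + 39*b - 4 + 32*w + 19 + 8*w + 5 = -8*b^2 + b*(64*w + 27) + 40*w + 20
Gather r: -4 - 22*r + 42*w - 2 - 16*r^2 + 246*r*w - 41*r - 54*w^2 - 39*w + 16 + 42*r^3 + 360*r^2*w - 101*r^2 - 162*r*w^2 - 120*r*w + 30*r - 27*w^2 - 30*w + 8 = 42*r^3 + r^2*(360*w - 117) + r*(-162*w^2 + 126*w - 33) - 81*w^2 - 27*w + 18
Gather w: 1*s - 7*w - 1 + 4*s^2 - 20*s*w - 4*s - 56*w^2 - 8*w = 4*s^2 - 3*s - 56*w^2 + w*(-20*s - 15) - 1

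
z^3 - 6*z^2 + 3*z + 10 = (z - 5)*(z - 2)*(z + 1)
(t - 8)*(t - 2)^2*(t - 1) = t^4 - 13*t^3 + 48*t^2 - 68*t + 32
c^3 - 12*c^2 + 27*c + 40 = (c - 8)*(c - 5)*(c + 1)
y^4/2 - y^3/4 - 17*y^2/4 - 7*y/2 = y*(y/2 + 1)*(y - 7/2)*(y + 1)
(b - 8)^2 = b^2 - 16*b + 64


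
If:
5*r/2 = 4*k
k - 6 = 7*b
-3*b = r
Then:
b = -48/71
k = 90/71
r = 144/71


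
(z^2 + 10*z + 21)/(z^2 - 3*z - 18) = (z + 7)/(z - 6)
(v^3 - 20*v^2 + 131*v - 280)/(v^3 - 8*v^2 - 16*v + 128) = (v^2 - 12*v + 35)/(v^2 - 16)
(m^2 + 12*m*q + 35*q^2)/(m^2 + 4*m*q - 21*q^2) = (-m - 5*q)/(-m + 3*q)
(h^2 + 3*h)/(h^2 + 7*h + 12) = h/(h + 4)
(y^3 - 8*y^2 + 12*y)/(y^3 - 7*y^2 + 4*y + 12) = y/(y + 1)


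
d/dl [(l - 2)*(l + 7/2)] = 2*l + 3/2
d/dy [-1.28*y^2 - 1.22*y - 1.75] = -2.56*y - 1.22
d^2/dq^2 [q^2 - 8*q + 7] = 2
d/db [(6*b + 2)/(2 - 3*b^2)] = 6*(3*b^2 + 2*b + 2)/(9*b^4 - 12*b^2 + 4)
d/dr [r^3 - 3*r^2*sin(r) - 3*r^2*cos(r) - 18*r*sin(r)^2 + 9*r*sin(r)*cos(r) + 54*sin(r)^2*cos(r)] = -3*sqrt(2)*r^2*cos(r + pi/4) + 3*r^2 - 18*r*sin(2*r) - 6*sqrt(2)*r*sin(r + pi/4) + 9*r*cos(2*r) - 27*sin(r)/2 + 9*sin(2*r)/2 + 81*sin(3*r)/2 + 9*cos(2*r) - 9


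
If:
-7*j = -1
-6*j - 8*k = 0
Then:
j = 1/7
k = -3/28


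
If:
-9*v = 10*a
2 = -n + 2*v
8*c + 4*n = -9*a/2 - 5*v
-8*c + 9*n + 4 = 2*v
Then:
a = -396/499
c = 27/1996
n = -118/499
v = 440/499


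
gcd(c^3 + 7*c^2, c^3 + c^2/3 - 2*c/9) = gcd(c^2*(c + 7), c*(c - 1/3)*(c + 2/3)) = c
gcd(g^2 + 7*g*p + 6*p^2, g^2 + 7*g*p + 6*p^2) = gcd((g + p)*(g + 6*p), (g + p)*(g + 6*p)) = g^2 + 7*g*p + 6*p^2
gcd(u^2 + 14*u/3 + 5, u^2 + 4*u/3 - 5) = u + 3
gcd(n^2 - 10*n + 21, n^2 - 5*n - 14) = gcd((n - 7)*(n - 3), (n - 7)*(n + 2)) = n - 7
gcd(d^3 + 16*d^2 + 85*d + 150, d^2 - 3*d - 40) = d + 5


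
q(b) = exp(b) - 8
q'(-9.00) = 0.00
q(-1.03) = -7.64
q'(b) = exp(b)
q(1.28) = -4.40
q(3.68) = 31.65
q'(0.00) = 1.00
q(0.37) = -6.55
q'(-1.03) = 0.36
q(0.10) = -6.89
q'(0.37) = 1.45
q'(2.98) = 19.69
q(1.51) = -3.47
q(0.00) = -7.00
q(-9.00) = -8.00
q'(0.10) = 1.11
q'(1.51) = 4.53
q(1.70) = -2.53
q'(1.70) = 5.47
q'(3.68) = 39.65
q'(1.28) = 3.60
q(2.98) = 11.69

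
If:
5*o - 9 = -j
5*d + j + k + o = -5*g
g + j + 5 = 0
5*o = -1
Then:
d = 326/25 - k/5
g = -15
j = 10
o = -1/5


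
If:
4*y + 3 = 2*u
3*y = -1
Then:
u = 5/6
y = -1/3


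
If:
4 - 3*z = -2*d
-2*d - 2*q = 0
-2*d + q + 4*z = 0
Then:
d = 16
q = -16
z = 12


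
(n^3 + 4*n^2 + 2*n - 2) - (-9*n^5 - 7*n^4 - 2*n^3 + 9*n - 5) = 9*n^5 + 7*n^4 + 3*n^3 + 4*n^2 - 7*n + 3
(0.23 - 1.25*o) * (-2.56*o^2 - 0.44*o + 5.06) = 3.2*o^3 - 0.0387999999999999*o^2 - 6.4262*o + 1.1638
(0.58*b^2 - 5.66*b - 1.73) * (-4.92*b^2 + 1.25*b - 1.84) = -2.8536*b^4 + 28.5722*b^3 + 0.3694*b^2 + 8.2519*b + 3.1832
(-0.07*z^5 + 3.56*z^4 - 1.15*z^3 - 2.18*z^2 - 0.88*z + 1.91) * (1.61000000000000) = -0.1127*z^5 + 5.7316*z^4 - 1.8515*z^3 - 3.5098*z^2 - 1.4168*z + 3.0751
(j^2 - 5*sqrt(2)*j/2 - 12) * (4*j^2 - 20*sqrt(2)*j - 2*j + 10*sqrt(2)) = 4*j^4 - 30*sqrt(2)*j^3 - 2*j^3 + 15*sqrt(2)*j^2 + 52*j^2 - 26*j + 240*sqrt(2)*j - 120*sqrt(2)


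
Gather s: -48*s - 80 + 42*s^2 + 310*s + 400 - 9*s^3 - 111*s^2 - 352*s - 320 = -9*s^3 - 69*s^2 - 90*s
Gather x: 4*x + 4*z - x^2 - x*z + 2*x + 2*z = -x^2 + x*(6 - z) + 6*z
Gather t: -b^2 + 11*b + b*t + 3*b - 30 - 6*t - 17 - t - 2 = -b^2 + 14*b + t*(b - 7) - 49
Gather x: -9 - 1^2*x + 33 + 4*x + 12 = 3*x + 36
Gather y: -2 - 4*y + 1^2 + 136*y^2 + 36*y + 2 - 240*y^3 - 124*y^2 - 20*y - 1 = -240*y^3 + 12*y^2 + 12*y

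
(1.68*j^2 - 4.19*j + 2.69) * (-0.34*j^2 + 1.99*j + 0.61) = -0.5712*j^4 + 4.7678*j^3 - 8.2279*j^2 + 2.7972*j + 1.6409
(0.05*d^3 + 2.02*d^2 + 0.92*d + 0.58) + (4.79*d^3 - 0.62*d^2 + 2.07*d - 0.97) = 4.84*d^3 + 1.4*d^2 + 2.99*d - 0.39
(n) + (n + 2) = 2*n + 2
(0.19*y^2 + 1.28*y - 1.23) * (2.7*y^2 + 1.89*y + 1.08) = 0.513*y^4 + 3.8151*y^3 - 0.6966*y^2 - 0.9423*y - 1.3284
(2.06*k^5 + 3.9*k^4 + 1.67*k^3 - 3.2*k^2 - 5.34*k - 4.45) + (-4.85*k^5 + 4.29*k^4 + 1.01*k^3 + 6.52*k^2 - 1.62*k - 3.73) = -2.79*k^5 + 8.19*k^4 + 2.68*k^3 + 3.32*k^2 - 6.96*k - 8.18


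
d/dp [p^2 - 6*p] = 2*p - 6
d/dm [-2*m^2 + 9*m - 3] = 9 - 4*m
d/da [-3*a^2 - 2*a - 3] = -6*a - 2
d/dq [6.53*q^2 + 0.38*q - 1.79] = 13.06*q + 0.38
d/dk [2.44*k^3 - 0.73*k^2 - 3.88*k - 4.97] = 7.32*k^2 - 1.46*k - 3.88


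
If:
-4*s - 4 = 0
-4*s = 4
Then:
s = -1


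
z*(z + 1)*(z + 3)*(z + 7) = z^4 + 11*z^3 + 31*z^2 + 21*z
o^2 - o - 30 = (o - 6)*(o + 5)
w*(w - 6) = w^2 - 6*w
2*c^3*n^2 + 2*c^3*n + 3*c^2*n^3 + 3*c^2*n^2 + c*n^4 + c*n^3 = n*(c + n)*(2*c + n)*(c*n + c)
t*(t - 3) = t^2 - 3*t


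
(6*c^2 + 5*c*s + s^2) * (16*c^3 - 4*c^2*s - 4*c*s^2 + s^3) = 96*c^5 + 56*c^4*s - 28*c^3*s^2 - 18*c^2*s^3 + c*s^4 + s^5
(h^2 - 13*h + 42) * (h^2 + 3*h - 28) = h^4 - 10*h^3 - 25*h^2 + 490*h - 1176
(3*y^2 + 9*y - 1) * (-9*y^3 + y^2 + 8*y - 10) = -27*y^5 - 78*y^4 + 42*y^3 + 41*y^2 - 98*y + 10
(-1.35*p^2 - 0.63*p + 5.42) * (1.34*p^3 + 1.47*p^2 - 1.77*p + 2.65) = -1.809*p^5 - 2.8287*p^4 + 8.7262*p^3 + 5.505*p^2 - 11.2629*p + 14.363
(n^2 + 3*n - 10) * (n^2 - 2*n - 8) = n^4 + n^3 - 24*n^2 - 4*n + 80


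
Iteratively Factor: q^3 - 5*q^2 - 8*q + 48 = (q - 4)*(q^2 - q - 12) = (q - 4)*(q + 3)*(q - 4)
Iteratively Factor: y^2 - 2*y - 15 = (y + 3)*(y - 5)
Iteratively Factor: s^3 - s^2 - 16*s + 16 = (s - 4)*(s^2 + 3*s - 4) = (s - 4)*(s + 4)*(s - 1)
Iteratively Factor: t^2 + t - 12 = (t - 3)*(t + 4)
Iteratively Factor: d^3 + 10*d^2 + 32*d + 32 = (d + 4)*(d^2 + 6*d + 8) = (d + 2)*(d + 4)*(d + 4)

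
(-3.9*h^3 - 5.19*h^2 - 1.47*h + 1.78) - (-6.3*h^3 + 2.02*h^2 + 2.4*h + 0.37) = 2.4*h^3 - 7.21*h^2 - 3.87*h + 1.41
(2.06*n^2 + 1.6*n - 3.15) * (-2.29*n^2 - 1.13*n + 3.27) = -4.7174*n^4 - 5.9918*n^3 + 12.1417*n^2 + 8.7915*n - 10.3005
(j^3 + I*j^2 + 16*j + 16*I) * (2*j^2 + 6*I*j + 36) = 2*j^5 + 8*I*j^4 + 62*j^3 + 164*I*j^2 + 480*j + 576*I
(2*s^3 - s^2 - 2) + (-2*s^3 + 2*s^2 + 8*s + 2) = s^2 + 8*s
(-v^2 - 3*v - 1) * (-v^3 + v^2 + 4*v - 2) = v^5 + 2*v^4 - 6*v^3 - 11*v^2 + 2*v + 2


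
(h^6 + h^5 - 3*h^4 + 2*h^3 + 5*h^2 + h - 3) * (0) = 0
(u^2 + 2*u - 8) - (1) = u^2 + 2*u - 9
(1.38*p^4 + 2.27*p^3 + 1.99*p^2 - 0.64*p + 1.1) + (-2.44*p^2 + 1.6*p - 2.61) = 1.38*p^4 + 2.27*p^3 - 0.45*p^2 + 0.96*p - 1.51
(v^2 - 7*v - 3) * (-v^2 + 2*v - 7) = -v^4 + 9*v^3 - 18*v^2 + 43*v + 21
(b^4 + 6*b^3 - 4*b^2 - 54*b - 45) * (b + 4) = b^5 + 10*b^4 + 20*b^3 - 70*b^2 - 261*b - 180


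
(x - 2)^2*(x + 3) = x^3 - x^2 - 8*x + 12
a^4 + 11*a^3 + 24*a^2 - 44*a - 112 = (a - 2)*(a + 2)*(a + 4)*(a + 7)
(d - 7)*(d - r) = d^2 - d*r - 7*d + 7*r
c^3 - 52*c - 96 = (c - 8)*(c + 2)*(c + 6)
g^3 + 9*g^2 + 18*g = g*(g + 3)*(g + 6)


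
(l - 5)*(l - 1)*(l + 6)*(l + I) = l^4 + I*l^3 - 31*l^2 + 30*l - 31*I*l + 30*I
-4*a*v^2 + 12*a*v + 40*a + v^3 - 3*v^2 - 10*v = (-4*a + v)*(v - 5)*(v + 2)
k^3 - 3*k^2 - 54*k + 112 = (k - 8)*(k - 2)*(k + 7)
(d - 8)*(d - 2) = d^2 - 10*d + 16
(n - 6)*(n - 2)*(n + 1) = n^3 - 7*n^2 + 4*n + 12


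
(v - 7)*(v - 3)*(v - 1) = v^3 - 11*v^2 + 31*v - 21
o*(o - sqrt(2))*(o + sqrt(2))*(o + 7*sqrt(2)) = o^4 + 7*sqrt(2)*o^3 - 2*o^2 - 14*sqrt(2)*o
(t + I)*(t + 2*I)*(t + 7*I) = t^3 + 10*I*t^2 - 23*t - 14*I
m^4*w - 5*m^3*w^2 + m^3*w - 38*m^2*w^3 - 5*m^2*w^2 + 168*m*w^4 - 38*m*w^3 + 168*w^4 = (m - 7*w)*(m - 4*w)*(m + 6*w)*(m*w + w)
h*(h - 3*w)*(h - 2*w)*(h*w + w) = h^4*w - 5*h^3*w^2 + h^3*w + 6*h^2*w^3 - 5*h^2*w^2 + 6*h*w^3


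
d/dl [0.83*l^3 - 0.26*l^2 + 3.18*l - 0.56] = 2.49*l^2 - 0.52*l + 3.18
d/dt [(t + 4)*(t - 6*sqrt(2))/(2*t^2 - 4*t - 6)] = (-(t - 1)*(t + 4)*(t - 6*sqrt(2)) + (-t - 2 + 3*sqrt(2))*(-t^2 + 2*t + 3))/(-t^2 + 2*t + 3)^2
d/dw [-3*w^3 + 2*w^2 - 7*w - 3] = -9*w^2 + 4*w - 7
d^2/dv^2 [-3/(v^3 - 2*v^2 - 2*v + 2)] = 6*((3*v - 2)*(v^3 - 2*v^2 - 2*v + 2) - (-3*v^2 + 4*v + 2)^2)/(v^3 - 2*v^2 - 2*v + 2)^3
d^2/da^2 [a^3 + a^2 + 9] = 6*a + 2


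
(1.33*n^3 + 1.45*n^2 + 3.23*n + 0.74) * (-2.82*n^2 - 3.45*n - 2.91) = -3.7506*n^5 - 8.6775*n^4 - 17.9814*n^3 - 17.4498*n^2 - 11.9523*n - 2.1534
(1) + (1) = 2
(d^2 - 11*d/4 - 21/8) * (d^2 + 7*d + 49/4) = d^4 + 17*d^3/4 - 77*d^2/8 - 833*d/16 - 1029/32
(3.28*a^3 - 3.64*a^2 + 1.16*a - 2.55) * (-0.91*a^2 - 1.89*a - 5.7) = -2.9848*a^5 - 2.8868*a^4 - 12.872*a^3 + 20.8761*a^2 - 1.7925*a + 14.535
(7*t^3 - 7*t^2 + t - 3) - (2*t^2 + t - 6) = 7*t^3 - 9*t^2 + 3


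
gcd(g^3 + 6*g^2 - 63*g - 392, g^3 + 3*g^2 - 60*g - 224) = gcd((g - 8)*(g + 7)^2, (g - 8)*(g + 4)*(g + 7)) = g^2 - g - 56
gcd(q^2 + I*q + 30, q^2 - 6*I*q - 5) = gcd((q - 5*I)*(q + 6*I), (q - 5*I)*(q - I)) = q - 5*I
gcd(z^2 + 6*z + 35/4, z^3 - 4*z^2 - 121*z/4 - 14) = z + 7/2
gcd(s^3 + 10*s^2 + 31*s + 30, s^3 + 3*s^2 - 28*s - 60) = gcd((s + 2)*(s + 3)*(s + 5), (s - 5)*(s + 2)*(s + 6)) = s + 2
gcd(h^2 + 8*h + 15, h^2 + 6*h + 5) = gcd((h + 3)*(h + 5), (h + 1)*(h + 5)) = h + 5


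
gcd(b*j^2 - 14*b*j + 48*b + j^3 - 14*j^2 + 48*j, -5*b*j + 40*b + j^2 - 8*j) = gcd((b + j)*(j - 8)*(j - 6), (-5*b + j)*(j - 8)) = j - 8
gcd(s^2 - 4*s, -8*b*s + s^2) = s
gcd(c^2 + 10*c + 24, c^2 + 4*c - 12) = c + 6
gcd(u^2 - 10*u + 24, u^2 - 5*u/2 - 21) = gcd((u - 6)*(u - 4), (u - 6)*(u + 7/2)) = u - 6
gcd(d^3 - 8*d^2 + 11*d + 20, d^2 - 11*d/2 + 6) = d - 4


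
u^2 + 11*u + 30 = (u + 5)*(u + 6)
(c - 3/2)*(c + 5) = c^2 + 7*c/2 - 15/2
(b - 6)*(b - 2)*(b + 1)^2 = b^4 - 6*b^3 - 3*b^2 + 16*b + 12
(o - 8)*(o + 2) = o^2 - 6*o - 16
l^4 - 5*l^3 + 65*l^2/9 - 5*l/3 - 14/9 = (l - 7/3)*(l - 2)*(l - 1)*(l + 1/3)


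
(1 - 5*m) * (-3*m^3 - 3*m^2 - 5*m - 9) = 15*m^4 + 12*m^3 + 22*m^2 + 40*m - 9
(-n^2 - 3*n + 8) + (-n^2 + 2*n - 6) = -2*n^2 - n + 2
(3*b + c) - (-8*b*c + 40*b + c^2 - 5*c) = 8*b*c - 37*b - c^2 + 6*c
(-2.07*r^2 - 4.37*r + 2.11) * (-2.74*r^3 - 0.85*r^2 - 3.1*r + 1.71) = 5.6718*r^5 + 13.7333*r^4 + 4.3501*r^3 + 8.2138*r^2 - 14.0137*r + 3.6081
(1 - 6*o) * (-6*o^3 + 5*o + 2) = 36*o^4 - 6*o^3 - 30*o^2 - 7*o + 2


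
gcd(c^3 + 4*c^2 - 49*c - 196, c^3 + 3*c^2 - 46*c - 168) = c^2 - 3*c - 28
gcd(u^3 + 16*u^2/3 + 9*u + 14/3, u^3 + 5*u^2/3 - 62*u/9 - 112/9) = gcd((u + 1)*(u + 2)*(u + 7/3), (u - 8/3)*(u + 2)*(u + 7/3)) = u^2 + 13*u/3 + 14/3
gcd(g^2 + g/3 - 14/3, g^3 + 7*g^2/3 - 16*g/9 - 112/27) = g + 7/3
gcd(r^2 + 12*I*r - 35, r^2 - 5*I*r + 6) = 1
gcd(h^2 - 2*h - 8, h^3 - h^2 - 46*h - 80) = h + 2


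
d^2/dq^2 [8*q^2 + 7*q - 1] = 16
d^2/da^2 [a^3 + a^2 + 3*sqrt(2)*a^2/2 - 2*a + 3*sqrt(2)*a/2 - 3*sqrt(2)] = 6*a + 2 + 3*sqrt(2)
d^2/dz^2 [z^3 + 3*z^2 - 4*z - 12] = 6*z + 6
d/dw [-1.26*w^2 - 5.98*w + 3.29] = -2.52*w - 5.98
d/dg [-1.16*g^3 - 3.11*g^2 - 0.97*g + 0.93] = -3.48*g^2 - 6.22*g - 0.97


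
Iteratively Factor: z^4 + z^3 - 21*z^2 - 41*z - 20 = (z + 4)*(z^3 - 3*z^2 - 9*z - 5) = (z + 1)*(z + 4)*(z^2 - 4*z - 5) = (z + 1)^2*(z + 4)*(z - 5)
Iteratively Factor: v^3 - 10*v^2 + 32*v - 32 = (v - 4)*(v^2 - 6*v + 8) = (v - 4)^2*(v - 2)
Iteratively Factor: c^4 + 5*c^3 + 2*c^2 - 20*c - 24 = (c - 2)*(c^3 + 7*c^2 + 16*c + 12) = (c - 2)*(c + 3)*(c^2 + 4*c + 4) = (c - 2)*(c + 2)*(c + 3)*(c + 2)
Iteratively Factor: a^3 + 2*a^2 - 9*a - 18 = (a + 3)*(a^2 - a - 6) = (a + 2)*(a + 3)*(a - 3)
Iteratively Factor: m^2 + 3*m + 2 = (m + 2)*(m + 1)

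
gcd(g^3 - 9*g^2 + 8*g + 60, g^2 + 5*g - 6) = 1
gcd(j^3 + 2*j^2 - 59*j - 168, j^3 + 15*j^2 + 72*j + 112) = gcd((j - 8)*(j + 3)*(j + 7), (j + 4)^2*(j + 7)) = j + 7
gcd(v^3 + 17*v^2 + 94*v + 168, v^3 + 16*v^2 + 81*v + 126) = v^2 + 13*v + 42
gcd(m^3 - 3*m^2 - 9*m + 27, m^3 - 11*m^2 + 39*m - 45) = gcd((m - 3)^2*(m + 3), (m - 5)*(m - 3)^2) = m^2 - 6*m + 9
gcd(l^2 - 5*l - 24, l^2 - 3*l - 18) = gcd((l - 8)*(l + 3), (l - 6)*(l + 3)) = l + 3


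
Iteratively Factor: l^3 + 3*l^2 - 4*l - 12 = (l + 3)*(l^2 - 4) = (l + 2)*(l + 3)*(l - 2)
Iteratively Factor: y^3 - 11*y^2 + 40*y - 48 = (y - 4)*(y^2 - 7*y + 12) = (y - 4)^2*(y - 3)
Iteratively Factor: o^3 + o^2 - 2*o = (o - 1)*(o^2 + 2*o) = (o - 1)*(o + 2)*(o)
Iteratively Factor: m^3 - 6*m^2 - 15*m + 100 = (m - 5)*(m^2 - m - 20) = (m - 5)^2*(m + 4)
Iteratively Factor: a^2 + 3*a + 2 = (a + 2)*(a + 1)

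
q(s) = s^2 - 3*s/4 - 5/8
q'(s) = 2*s - 3/4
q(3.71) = 10.36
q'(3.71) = 6.67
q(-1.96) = 4.69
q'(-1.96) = -4.67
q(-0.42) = -0.13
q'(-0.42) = -1.59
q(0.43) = -0.76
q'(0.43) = 0.11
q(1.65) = 0.86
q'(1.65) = 2.55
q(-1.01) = 1.15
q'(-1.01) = -2.77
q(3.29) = 7.73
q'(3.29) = 5.83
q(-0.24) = -0.39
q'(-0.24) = -1.23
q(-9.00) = 87.12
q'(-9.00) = -18.75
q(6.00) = 30.88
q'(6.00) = 11.25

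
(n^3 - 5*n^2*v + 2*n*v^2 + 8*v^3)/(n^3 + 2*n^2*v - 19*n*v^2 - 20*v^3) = (n - 2*v)/(n + 5*v)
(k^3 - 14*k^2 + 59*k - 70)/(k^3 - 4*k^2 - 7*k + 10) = (k^2 - 9*k + 14)/(k^2 + k - 2)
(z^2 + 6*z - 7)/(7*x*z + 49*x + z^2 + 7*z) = (z - 1)/(7*x + z)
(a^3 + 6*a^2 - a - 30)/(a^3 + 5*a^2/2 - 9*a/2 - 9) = 2*(a + 5)/(2*a + 3)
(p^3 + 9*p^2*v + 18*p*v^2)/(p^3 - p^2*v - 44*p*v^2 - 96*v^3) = p*(p + 6*v)/(p^2 - 4*p*v - 32*v^2)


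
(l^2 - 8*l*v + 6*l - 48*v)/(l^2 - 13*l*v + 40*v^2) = (-l - 6)/(-l + 5*v)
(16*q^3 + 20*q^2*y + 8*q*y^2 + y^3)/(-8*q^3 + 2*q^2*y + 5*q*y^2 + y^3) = (2*q + y)/(-q + y)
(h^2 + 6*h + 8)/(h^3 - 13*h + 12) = (h + 2)/(h^2 - 4*h + 3)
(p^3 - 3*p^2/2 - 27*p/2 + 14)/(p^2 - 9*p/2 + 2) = (2*p^2 + 5*p - 7)/(2*p - 1)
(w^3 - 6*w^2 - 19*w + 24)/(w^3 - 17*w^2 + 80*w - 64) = (w + 3)/(w - 8)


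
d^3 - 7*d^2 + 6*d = d*(d - 6)*(d - 1)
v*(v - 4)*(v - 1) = v^3 - 5*v^2 + 4*v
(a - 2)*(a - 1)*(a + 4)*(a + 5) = a^4 + 6*a^3 - 5*a^2 - 42*a + 40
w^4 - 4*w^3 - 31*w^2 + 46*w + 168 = (w - 7)*(w - 3)*(w + 2)*(w + 4)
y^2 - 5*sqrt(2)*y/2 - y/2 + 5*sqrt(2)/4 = (y - 1/2)*(y - 5*sqrt(2)/2)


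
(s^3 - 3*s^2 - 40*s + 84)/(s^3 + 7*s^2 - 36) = (s - 7)/(s + 3)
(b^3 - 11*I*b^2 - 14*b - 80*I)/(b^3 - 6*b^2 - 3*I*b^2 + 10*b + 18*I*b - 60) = (b - 8*I)/(b - 6)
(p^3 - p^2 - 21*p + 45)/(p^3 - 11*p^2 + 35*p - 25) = (p^3 - p^2 - 21*p + 45)/(p^3 - 11*p^2 + 35*p - 25)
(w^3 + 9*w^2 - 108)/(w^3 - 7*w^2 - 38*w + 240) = (w^2 + 3*w - 18)/(w^2 - 13*w + 40)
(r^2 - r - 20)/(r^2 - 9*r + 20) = (r + 4)/(r - 4)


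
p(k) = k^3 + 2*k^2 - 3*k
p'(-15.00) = 612.00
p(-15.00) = -2880.00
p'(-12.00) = 381.00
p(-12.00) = -1404.00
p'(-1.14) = -3.66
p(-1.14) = 4.54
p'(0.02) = -2.92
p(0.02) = -0.06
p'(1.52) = 10.01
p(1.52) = 3.57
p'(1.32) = 7.51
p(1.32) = 1.82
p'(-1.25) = -3.31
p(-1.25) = 4.92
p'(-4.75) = 45.69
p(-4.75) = -47.80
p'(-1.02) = -3.96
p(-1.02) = 4.08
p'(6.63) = 155.39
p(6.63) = 359.46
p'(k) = 3*k^2 + 4*k - 3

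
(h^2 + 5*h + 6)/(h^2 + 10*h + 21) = (h + 2)/(h + 7)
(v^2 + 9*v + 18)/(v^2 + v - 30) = (v + 3)/(v - 5)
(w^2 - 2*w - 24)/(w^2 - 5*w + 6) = (w^2 - 2*w - 24)/(w^2 - 5*w + 6)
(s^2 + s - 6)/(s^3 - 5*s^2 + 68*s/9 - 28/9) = 9*(s + 3)/(9*s^2 - 27*s + 14)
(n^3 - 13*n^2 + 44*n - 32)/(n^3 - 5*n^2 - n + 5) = (n^2 - 12*n + 32)/(n^2 - 4*n - 5)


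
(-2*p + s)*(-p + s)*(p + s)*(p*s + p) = 2*p^4*s + 2*p^4 - p^3*s^2 - p^3*s - 2*p^2*s^3 - 2*p^2*s^2 + p*s^4 + p*s^3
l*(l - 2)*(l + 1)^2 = l^4 - 3*l^2 - 2*l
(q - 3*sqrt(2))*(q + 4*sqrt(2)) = q^2 + sqrt(2)*q - 24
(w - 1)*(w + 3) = w^2 + 2*w - 3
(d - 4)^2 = d^2 - 8*d + 16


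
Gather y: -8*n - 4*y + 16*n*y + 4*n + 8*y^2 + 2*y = -4*n + 8*y^2 + y*(16*n - 2)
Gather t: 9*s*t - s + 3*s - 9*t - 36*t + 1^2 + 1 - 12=2*s + t*(9*s - 45) - 10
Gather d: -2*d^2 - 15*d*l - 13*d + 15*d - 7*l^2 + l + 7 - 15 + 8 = -2*d^2 + d*(2 - 15*l) - 7*l^2 + l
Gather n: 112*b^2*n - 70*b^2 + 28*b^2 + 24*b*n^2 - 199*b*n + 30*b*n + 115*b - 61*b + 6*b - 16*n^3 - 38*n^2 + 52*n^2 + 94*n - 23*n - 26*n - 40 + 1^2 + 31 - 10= -42*b^2 + 60*b - 16*n^3 + n^2*(24*b + 14) + n*(112*b^2 - 169*b + 45) - 18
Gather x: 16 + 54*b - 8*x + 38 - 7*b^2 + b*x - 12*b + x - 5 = -7*b^2 + 42*b + x*(b - 7) + 49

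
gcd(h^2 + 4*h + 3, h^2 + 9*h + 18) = h + 3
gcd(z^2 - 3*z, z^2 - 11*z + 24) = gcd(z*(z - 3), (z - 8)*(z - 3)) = z - 3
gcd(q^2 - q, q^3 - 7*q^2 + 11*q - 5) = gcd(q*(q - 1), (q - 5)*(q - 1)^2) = q - 1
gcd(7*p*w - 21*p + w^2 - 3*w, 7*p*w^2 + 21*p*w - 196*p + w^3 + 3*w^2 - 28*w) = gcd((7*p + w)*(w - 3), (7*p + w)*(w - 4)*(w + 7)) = 7*p + w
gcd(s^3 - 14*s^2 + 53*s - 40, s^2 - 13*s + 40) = s^2 - 13*s + 40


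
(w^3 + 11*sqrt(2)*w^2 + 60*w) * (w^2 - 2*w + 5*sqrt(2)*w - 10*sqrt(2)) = w^5 - 2*w^4 + 16*sqrt(2)*w^4 - 32*sqrt(2)*w^3 + 170*w^3 - 340*w^2 + 300*sqrt(2)*w^2 - 600*sqrt(2)*w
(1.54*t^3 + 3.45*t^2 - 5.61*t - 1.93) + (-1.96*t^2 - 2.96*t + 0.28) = 1.54*t^3 + 1.49*t^2 - 8.57*t - 1.65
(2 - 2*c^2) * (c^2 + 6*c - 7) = -2*c^4 - 12*c^3 + 16*c^2 + 12*c - 14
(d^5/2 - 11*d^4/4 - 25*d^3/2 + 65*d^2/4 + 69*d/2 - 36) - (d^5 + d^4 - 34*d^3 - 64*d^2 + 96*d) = -d^5/2 - 15*d^4/4 + 43*d^3/2 + 321*d^2/4 - 123*d/2 - 36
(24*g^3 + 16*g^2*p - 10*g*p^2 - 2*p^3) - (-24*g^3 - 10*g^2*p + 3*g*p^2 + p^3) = 48*g^3 + 26*g^2*p - 13*g*p^2 - 3*p^3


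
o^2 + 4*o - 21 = (o - 3)*(o + 7)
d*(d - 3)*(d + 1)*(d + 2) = d^4 - 7*d^2 - 6*d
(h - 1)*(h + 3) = h^2 + 2*h - 3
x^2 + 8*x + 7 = (x + 1)*(x + 7)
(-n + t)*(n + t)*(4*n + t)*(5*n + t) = -20*n^4 - 9*n^3*t + 19*n^2*t^2 + 9*n*t^3 + t^4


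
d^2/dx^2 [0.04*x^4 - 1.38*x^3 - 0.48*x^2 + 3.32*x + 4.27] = 0.48*x^2 - 8.28*x - 0.96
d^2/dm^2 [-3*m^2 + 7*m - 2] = -6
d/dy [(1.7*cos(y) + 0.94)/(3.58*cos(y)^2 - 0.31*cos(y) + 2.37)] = (6.086*cos(y)^2 + 6.7304*cos(y) - 4.3204)*sin(y)/(12.8164*cos(y)^4 - 2.2196*cos(y)^3 + 17.0653*cos(y)^2 - 1.4694*cos(y) + 5.6169)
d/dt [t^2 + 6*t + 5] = 2*t + 6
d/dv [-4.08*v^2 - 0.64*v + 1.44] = -8.16*v - 0.64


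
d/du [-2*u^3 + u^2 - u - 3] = -6*u^2 + 2*u - 1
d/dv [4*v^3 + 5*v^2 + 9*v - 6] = 12*v^2 + 10*v + 9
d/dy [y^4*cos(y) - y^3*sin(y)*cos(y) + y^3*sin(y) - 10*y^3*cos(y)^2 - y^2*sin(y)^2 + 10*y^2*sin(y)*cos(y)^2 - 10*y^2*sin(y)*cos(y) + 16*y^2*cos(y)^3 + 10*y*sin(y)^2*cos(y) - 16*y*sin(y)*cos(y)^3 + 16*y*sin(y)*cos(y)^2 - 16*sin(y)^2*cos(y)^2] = -y^4*sin(y) + 10*y^3*sin(2*y) + 5*y^3*cos(y) - y^3*cos(2*y) - 9*y^2*sin(y) - 5*y^2*sin(2*y)/2 - 12*y^2*sin(3*y) + 5*y^2*cos(y)/2 - 25*y^2*cos(2*y) + 15*y^2*cos(3*y)/2 - 15*y^2 + 5*y*sin(y)/2 - 10*y*sin(2*y) + 25*y*sin(3*y)/2 + 28*y*cos(y) - 16*y*cos(2*y)^2 - 7*y*cos(2*y) + 20*y*cos(3*y) + 7*y + 4*sin(y) - 4*sin(2*y) + 4*sin(3*y) - 10*sin(4*y) + 5*cos(y)/2 - 5*cos(3*y)/2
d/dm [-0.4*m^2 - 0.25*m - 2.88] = -0.8*m - 0.25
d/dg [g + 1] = 1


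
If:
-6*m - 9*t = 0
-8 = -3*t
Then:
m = -4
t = 8/3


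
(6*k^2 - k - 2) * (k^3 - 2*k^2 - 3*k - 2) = 6*k^5 - 13*k^4 - 18*k^3 - 5*k^2 + 8*k + 4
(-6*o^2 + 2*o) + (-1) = -6*o^2 + 2*o - 1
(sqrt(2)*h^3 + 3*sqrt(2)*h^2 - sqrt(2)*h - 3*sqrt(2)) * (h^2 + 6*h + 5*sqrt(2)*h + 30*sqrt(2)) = sqrt(2)*h^5 + 10*h^4 + 9*sqrt(2)*h^4 + 17*sqrt(2)*h^3 + 90*h^3 - 9*sqrt(2)*h^2 + 170*h^2 - 90*h - 18*sqrt(2)*h - 180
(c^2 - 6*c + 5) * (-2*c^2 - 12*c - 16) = -2*c^4 + 46*c^2 + 36*c - 80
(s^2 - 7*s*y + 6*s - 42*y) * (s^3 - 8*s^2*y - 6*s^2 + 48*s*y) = s^5 - 15*s^4*y + 56*s^3*y^2 - 36*s^3 + 540*s^2*y - 2016*s*y^2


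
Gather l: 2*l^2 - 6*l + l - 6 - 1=2*l^2 - 5*l - 7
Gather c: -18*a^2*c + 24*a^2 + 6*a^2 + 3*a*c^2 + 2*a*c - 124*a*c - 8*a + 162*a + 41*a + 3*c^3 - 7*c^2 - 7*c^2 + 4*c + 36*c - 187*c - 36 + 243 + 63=30*a^2 + 195*a + 3*c^3 + c^2*(3*a - 14) + c*(-18*a^2 - 122*a - 147) + 270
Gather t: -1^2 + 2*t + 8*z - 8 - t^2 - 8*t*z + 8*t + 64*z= -t^2 + t*(10 - 8*z) + 72*z - 9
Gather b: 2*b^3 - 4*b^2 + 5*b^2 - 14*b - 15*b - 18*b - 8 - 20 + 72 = 2*b^3 + b^2 - 47*b + 44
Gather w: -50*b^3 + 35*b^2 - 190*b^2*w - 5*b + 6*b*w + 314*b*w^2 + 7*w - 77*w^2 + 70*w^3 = -50*b^3 + 35*b^2 - 5*b + 70*w^3 + w^2*(314*b - 77) + w*(-190*b^2 + 6*b + 7)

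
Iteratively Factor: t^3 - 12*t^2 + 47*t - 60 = (t - 5)*(t^2 - 7*t + 12) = (t - 5)*(t - 3)*(t - 4)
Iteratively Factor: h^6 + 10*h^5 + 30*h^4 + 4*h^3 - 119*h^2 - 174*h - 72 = (h + 4)*(h^5 + 6*h^4 + 6*h^3 - 20*h^2 - 39*h - 18) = (h + 1)*(h + 4)*(h^4 + 5*h^3 + h^2 - 21*h - 18) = (h + 1)*(h + 3)*(h + 4)*(h^3 + 2*h^2 - 5*h - 6) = (h - 2)*(h + 1)*(h + 3)*(h + 4)*(h^2 + 4*h + 3) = (h - 2)*(h + 1)^2*(h + 3)*(h + 4)*(h + 3)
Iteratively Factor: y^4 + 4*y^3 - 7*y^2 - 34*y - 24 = (y + 4)*(y^3 - 7*y - 6) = (y + 2)*(y + 4)*(y^2 - 2*y - 3) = (y + 1)*(y + 2)*(y + 4)*(y - 3)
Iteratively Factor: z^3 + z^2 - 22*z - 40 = (z - 5)*(z^2 + 6*z + 8) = (z - 5)*(z + 2)*(z + 4)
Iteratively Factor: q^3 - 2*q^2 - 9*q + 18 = (q - 3)*(q^2 + q - 6) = (q - 3)*(q - 2)*(q + 3)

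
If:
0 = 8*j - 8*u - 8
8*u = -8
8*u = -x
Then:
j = 0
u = -1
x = 8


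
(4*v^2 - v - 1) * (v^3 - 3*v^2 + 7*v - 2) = 4*v^5 - 13*v^4 + 30*v^3 - 12*v^2 - 5*v + 2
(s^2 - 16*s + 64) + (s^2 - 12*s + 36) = 2*s^2 - 28*s + 100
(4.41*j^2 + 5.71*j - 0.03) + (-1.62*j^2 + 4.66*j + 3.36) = 2.79*j^2 + 10.37*j + 3.33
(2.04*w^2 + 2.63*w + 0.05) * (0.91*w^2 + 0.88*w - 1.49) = 1.8564*w^4 + 4.1885*w^3 - 0.6797*w^2 - 3.8747*w - 0.0745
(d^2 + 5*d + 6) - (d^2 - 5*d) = 10*d + 6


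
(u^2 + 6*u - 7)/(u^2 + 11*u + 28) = (u - 1)/(u + 4)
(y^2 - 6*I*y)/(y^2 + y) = (y - 6*I)/(y + 1)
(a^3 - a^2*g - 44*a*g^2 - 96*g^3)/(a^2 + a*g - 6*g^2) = (a^2 - 4*a*g - 32*g^2)/(a - 2*g)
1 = 1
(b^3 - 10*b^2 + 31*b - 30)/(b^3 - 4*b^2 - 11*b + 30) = (b - 3)/(b + 3)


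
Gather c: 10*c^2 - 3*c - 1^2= 10*c^2 - 3*c - 1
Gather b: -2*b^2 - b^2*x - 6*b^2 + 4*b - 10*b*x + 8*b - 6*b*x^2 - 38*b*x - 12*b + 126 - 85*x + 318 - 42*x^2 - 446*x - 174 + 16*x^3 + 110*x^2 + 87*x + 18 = b^2*(-x - 8) + b*(-6*x^2 - 48*x) + 16*x^3 + 68*x^2 - 444*x + 288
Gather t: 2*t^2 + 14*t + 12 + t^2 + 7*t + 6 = 3*t^2 + 21*t + 18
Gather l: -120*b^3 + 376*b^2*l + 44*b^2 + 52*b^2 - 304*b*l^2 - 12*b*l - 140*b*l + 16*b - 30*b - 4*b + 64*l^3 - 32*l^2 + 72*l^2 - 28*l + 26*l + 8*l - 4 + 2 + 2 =-120*b^3 + 96*b^2 - 18*b + 64*l^3 + l^2*(40 - 304*b) + l*(376*b^2 - 152*b + 6)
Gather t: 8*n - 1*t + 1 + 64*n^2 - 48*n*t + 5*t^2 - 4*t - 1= 64*n^2 + 8*n + 5*t^2 + t*(-48*n - 5)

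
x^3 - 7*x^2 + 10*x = x*(x - 5)*(x - 2)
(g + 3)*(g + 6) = g^2 + 9*g + 18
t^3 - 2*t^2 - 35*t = t*(t - 7)*(t + 5)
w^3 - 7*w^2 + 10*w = w*(w - 5)*(w - 2)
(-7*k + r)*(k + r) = -7*k^2 - 6*k*r + r^2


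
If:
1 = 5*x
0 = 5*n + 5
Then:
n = -1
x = 1/5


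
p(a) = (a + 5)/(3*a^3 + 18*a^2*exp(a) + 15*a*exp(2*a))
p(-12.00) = 0.00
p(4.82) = 0.00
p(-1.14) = 3.00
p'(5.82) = -0.00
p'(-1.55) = -6.87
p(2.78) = 0.00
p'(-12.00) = 0.00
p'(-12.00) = 0.00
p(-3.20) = -0.02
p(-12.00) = 0.00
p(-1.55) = -1.13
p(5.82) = 0.00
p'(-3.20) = -0.03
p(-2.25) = -0.11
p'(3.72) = -0.00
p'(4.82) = -0.00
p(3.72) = 0.00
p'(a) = (a + 5)*(-18*a^2*exp(a) - 9*a^2 - 30*a*exp(2*a) - 36*a*exp(a) - 15*exp(2*a))/(3*a^3 + 18*a^2*exp(a) + 15*a*exp(2*a))^2 + 1/(3*a^3 + 18*a^2*exp(a) + 15*a*exp(2*a))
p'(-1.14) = -8.74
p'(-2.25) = -0.24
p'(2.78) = -0.00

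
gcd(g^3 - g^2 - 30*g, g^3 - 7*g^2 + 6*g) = g^2 - 6*g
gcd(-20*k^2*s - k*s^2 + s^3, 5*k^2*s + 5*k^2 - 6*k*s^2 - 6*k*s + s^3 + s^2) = -5*k + s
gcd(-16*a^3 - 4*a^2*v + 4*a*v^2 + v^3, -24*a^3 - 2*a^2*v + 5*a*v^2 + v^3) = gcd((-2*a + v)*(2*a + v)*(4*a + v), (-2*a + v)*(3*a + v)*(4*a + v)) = -8*a^2 + 2*a*v + v^2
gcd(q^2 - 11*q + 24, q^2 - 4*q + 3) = q - 3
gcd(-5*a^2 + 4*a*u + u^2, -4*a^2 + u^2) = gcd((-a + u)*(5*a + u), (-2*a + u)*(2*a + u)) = 1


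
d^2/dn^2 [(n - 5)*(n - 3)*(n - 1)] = 6*n - 18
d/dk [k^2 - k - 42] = 2*k - 1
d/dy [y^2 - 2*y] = 2*y - 2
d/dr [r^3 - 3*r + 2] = 3*r^2 - 3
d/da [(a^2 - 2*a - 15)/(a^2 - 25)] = 2/(a^2 + 10*a + 25)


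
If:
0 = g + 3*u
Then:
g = -3*u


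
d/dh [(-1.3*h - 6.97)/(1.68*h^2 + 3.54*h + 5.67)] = (2.184*h^2 + 23.4192*h + 17.3028)/(2.8224*h^4 + 11.8944*h^3 + 31.5828*h^2 + 40.1436*h + 32.1489)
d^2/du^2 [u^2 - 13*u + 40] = 2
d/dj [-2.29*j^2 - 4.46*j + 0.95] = -4.58*j - 4.46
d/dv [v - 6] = 1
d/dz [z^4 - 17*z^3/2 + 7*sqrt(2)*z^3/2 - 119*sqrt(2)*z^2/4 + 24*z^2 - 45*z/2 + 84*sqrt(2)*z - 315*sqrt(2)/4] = 4*z^3 - 51*z^2/2 + 21*sqrt(2)*z^2/2 - 119*sqrt(2)*z/2 + 48*z - 45/2 + 84*sqrt(2)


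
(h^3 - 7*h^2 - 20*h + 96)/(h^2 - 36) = (h^3 - 7*h^2 - 20*h + 96)/(h^2 - 36)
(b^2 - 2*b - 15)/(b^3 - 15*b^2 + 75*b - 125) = (b + 3)/(b^2 - 10*b + 25)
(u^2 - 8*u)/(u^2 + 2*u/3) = 3*(u - 8)/(3*u + 2)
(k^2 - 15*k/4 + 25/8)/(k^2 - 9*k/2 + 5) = (k - 5/4)/(k - 2)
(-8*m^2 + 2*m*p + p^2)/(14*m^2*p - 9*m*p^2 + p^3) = (4*m + p)/(p*(-7*m + p))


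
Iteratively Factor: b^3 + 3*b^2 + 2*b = (b)*(b^2 + 3*b + 2) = b*(b + 1)*(b + 2)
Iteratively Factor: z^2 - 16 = (z - 4)*(z + 4)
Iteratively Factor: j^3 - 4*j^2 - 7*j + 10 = (j - 5)*(j^2 + j - 2) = (j - 5)*(j + 2)*(j - 1)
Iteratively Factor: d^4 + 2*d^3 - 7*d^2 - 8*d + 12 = (d + 2)*(d^3 - 7*d + 6) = (d + 2)*(d + 3)*(d^2 - 3*d + 2) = (d - 2)*(d + 2)*(d + 3)*(d - 1)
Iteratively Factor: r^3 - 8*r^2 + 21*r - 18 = (r - 3)*(r^2 - 5*r + 6) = (r - 3)*(r - 2)*(r - 3)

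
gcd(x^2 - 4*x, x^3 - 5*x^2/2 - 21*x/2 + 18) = x - 4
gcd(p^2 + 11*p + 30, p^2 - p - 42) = p + 6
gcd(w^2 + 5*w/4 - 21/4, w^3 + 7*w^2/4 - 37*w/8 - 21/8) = w^2 + 5*w/4 - 21/4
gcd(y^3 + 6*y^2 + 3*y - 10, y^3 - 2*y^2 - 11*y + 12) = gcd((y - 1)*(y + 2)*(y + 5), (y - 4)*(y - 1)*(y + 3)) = y - 1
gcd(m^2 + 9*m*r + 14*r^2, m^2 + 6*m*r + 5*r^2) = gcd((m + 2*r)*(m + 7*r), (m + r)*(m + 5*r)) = 1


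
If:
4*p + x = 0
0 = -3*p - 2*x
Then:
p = 0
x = 0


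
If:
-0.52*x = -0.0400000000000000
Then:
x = 0.08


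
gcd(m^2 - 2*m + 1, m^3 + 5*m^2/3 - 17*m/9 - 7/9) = m - 1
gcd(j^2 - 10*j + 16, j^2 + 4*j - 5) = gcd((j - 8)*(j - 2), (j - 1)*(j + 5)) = 1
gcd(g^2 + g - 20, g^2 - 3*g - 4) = g - 4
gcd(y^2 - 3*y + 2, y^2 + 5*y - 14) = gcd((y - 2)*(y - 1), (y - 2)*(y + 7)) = y - 2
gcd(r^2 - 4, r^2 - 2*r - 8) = r + 2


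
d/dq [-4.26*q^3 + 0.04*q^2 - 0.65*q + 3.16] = -12.78*q^2 + 0.08*q - 0.65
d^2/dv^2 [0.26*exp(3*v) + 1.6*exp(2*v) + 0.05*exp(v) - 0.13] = (2.34*exp(2*v) + 6.4*exp(v) + 0.05)*exp(v)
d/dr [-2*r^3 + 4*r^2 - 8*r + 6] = -6*r^2 + 8*r - 8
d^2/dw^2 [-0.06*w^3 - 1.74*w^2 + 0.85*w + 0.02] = -0.36*w - 3.48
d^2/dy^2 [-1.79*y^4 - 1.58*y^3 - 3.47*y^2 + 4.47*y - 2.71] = -21.48*y^2 - 9.48*y - 6.94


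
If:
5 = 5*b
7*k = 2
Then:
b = 1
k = 2/7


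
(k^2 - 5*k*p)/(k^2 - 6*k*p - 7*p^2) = k*(-k + 5*p)/(-k^2 + 6*k*p + 7*p^2)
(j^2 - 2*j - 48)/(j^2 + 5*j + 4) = (j^2 - 2*j - 48)/(j^2 + 5*j + 4)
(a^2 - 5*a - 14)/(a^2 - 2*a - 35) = (a + 2)/(a + 5)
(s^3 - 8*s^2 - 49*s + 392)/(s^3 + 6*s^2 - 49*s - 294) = (s - 8)/(s + 6)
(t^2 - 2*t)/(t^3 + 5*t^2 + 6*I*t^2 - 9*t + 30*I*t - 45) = t*(t - 2)/(t^3 + t^2*(5 + 6*I) + 3*t*(-3 + 10*I) - 45)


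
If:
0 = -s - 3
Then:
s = -3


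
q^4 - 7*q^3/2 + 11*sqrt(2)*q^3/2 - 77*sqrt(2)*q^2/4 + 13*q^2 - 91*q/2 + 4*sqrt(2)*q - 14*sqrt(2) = (q - 7/2)*(q + sqrt(2)/2)*(q + sqrt(2))*(q + 4*sqrt(2))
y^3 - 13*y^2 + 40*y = y*(y - 8)*(y - 5)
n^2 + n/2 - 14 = (n - 7/2)*(n + 4)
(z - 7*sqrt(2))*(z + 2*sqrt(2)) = z^2 - 5*sqrt(2)*z - 28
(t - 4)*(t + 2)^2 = t^3 - 12*t - 16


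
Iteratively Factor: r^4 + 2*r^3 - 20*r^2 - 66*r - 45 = (r + 3)*(r^3 - r^2 - 17*r - 15) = (r - 5)*(r + 3)*(r^2 + 4*r + 3) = (r - 5)*(r + 3)^2*(r + 1)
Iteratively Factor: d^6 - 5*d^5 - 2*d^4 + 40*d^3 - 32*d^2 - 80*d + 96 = (d - 2)*(d^5 - 3*d^4 - 8*d^3 + 24*d^2 + 16*d - 48) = (d - 2)^2*(d^4 - d^3 - 10*d^2 + 4*d + 24) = (d - 2)^2*(d + 2)*(d^3 - 3*d^2 - 4*d + 12) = (d - 2)^3*(d + 2)*(d^2 - d - 6) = (d - 3)*(d - 2)^3*(d + 2)*(d + 2)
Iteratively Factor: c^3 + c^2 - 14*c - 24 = (c - 4)*(c^2 + 5*c + 6) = (c - 4)*(c + 3)*(c + 2)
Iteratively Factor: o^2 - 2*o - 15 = (o - 5)*(o + 3)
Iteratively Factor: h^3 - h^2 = (h - 1)*(h^2) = h*(h - 1)*(h)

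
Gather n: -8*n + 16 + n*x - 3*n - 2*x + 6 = n*(x - 11) - 2*x + 22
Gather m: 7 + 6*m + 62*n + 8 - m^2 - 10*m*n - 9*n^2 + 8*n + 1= -m^2 + m*(6 - 10*n) - 9*n^2 + 70*n + 16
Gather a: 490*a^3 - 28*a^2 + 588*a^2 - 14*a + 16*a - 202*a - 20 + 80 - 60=490*a^3 + 560*a^2 - 200*a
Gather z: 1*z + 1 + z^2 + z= z^2 + 2*z + 1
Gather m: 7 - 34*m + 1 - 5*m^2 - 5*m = -5*m^2 - 39*m + 8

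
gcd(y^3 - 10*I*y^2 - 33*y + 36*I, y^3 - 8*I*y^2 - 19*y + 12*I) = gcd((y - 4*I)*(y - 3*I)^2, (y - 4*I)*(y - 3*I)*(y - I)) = y^2 - 7*I*y - 12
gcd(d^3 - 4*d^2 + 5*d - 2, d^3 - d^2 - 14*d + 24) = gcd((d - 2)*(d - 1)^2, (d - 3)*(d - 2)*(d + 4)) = d - 2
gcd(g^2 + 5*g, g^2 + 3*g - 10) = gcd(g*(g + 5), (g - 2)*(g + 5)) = g + 5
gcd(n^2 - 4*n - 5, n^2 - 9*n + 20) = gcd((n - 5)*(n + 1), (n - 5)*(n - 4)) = n - 5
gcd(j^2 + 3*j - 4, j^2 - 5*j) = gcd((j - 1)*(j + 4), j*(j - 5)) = 1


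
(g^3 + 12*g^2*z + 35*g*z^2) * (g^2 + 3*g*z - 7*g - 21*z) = g^5 + 15*g^4*z - 7*g^4 + 71*g^3*z^2 - 105*g^3*z + 105*g^2*z^3 - 497*g^2*z^2 - 735*g*z^3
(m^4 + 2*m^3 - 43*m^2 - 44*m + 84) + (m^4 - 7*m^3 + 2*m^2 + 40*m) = 2*m^4 - 5*m^3 - 41*m^2 - 4*m + 84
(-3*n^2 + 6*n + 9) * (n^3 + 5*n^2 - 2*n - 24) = -3*n^5 - 9*n^4 + 45*n^3 + 105*n^2 - 162*n - 216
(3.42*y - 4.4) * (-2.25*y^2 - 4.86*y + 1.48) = -7.695*y^3 - 6.7212*y^2 + 26.4456*y - 6.512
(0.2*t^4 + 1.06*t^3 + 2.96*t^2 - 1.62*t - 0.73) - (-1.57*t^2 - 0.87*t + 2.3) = 0.2*t^4 + 1.06*t^3 + 4.53*t^2 - 0.75*t - 3.03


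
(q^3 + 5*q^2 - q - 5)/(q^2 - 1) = q + 5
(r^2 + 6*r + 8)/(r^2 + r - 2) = (r + 4)/(r - 1)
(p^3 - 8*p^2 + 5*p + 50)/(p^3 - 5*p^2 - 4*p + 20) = (p - 5)/(p - 2)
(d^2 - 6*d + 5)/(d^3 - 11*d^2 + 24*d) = (d^2 - 6*d + 5)/(d*(d^2 - 11*d + 24))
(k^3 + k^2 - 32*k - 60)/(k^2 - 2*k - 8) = (k^2 - k - 30)/(k - 4)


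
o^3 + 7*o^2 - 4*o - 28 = (o - 2)*(o + 2)*(o + 7)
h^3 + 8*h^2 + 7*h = h*(h + 1)*(h + 7)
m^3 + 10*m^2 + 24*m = m*(m + 4)*(m + 6)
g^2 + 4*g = g*(g + 4)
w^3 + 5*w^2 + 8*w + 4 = (w + 1)*(w + 2)^2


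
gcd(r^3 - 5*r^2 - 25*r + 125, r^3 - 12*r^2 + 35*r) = r - 5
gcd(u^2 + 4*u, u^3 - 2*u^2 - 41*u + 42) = 1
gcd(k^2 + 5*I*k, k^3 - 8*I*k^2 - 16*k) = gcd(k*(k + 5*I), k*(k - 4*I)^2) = k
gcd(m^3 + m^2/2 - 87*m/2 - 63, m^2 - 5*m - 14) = m - 7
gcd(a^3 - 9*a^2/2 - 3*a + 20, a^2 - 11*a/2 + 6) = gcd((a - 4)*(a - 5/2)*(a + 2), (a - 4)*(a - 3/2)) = a - 4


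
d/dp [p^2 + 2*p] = 2*p + 2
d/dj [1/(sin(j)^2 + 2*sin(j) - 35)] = -2*(sin(j) + 1)*cos(j)/(sin(j)^2 + 2*sin(j) - 35)^2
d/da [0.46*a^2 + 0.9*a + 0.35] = 0.92*a + 0.9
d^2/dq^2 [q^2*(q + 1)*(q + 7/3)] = 12*q^2 + 20*q + 14/3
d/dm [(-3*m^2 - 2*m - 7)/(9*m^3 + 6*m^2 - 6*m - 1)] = (27*m^4 + 36*m^3 + 219*m^2 + 90*m - 40)/(81*m^6 + 108*m^5 - 72*m^4 - 90*m^3 + 24*m^2 + 12*m + 1)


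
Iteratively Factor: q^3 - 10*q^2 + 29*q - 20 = (q - 4)*(q^2 - 6*q + 5) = (q - 4)*(q - 1)*(q - 5)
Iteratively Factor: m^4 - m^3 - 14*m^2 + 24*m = (m - 3)*(m^3 + 2*m^2 - 8*m) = (m - 3)*(m + 4)*(m^2 - 2*m) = m*(m - 3)*(m + 4)*(m - 2)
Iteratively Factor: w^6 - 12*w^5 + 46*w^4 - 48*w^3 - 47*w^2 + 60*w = (w - 4)*(w^5 - 8*w^4 + 14*w^3 + 8*w^2 - 15*w) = w*(w - 4)*(w^4 - 8*w^3 + 14*w^2 + 8*w - 15) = w*(w - 4)*(w - 1)*(w^3 - 7*w^2 + 7*w + 15) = w*(w - 4)*(w - 3)*(w - 1)*(w^2 - 4*w - 5) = w*(w - 5)*(w - 4)*(w - 3)*(w - 1)*(w + 1)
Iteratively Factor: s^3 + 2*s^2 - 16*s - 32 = (s + 2)*(s^2 - 16) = (s + 2)*(s + 4)*(s - 4)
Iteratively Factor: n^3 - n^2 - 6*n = (n)*(n^2 - n - 6) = n*(n - 3)*(n + 2)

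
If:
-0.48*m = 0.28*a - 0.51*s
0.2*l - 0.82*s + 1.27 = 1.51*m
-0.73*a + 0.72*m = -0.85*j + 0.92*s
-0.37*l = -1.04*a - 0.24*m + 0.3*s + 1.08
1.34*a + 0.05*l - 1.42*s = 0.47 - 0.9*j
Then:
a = 0.49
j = 0.77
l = -1.79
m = 0.30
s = 0.55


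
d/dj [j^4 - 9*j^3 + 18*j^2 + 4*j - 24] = 4*j^3 - 27*j^2 + 36*j + 4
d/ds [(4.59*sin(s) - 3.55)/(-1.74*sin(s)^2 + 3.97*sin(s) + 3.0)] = (7.9866*sin(s)^2 - 12.354*sin(s) + 27.8635)*cos(s)/(3.0276*sin(s)^4 - 13.8156*sin(s)^3 + 5.3209*sin(s)^2 + 23.82*sin(s) + 9.0)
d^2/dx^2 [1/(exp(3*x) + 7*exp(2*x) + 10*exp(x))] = (-(exp(2*x) + 7*exp(x) + 10)*(9*exp(2*x) + 28*exp(x) + 10) + 2*(3*exp(2*x) + 14*exp(x) + 10)^2)*exp(-x)/(exp(2*x) + 7*exp(x) + 10)^3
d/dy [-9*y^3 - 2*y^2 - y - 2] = -27*y^2 - 4*y - 1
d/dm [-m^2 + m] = 1 - 2*m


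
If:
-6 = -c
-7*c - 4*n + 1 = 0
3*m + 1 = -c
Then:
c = 6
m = -7/3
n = -41/4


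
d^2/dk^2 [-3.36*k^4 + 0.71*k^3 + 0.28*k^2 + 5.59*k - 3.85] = -40.32*k^2 + 4.26*k + 0.56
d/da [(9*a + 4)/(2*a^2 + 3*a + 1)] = (18*a^2 + 27*a - (4*a + 3)*(9*a + 4) + 9)/(2*a^2 + 3*a + 1)^2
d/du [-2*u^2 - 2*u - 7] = -4*u - 2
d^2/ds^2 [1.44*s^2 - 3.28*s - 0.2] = 2.88000000000000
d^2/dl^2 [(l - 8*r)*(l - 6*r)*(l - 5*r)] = 6*l - 38*r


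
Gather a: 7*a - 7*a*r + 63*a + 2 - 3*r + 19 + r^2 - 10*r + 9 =a*(70 - 7*r) + r^2 - 13*r + 30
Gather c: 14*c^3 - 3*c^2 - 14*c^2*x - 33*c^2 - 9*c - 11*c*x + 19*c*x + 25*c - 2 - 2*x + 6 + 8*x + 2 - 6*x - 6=14*c^3 + c^2*(-14*x - 36) + c*(8*x + 16)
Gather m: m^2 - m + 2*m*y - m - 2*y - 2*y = m^2 + m*(2*y - 2) - 4*y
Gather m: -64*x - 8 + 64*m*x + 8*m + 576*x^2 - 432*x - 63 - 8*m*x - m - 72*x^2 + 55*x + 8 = m*(56*x + 7) + 504*x^2 - 441*x - 63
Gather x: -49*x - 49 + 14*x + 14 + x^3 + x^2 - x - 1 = x^3 + x^2 - 36*x - 36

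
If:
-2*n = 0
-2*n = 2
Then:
No Solution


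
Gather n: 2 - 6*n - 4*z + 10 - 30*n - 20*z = -36*n - 24*z + 12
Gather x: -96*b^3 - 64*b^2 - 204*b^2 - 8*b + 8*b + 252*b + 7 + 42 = -96*b^3 - 268*b^2 + 252*b + 49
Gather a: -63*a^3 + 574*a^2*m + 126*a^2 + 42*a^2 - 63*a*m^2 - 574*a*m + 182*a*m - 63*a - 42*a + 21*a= -63*a^3 + a^2*(574*m + 168) + a*(-63*m^2 - 392*m - 84)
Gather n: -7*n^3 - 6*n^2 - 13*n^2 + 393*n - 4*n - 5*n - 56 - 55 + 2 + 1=-7*n^3 - 19*n^2 + 384*n - 108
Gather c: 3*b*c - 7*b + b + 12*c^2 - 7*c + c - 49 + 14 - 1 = -6*b + 12*c^2 + c*(3*b - 6) - 36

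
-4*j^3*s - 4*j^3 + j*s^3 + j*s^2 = (-2*j + s)*(2*j + s)*(j*s + j)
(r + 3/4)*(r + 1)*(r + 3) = r^3 + 19*r^2/4 + 6*r + 9/4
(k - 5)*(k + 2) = k^2 - 3*k - 10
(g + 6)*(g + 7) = g^2 + 13*g + 42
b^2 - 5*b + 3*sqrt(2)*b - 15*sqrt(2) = (b - 5)*(b + 3*sqrt(2))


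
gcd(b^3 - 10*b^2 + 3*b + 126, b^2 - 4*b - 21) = b^2 - 4*b - 21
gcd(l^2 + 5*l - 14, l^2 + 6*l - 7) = l + 7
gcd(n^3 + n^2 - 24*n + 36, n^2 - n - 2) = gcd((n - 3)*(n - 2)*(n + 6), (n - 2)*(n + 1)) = n - 2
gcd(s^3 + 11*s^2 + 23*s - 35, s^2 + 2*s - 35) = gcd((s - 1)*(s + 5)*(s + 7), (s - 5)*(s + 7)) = s + 7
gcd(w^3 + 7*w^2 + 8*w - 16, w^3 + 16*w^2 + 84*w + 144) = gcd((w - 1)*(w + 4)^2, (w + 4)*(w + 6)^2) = w + 4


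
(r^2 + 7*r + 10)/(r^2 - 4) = (r + 5)/(r - 2)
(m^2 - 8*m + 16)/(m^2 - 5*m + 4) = (m - 4)/(m - 1)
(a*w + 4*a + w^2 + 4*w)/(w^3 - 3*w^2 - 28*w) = (a + w)/(w*(w - 7))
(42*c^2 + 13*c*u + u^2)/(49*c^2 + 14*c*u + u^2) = (6*c + u)/(7*c + u)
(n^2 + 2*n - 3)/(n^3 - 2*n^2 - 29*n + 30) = (n + 3)/(n^2 - n - 30)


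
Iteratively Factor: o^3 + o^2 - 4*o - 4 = (o + 1)*(o^2 - 4) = (o + 1)*(o + 2)*(o - 2)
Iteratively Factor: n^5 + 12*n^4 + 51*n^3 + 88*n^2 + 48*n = (n + 4)*(n^4 + 8*n^3 + 19*n^2 + 12*n) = (n + 4)^2*(n^3 + 4*n^2 + 3*n) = (n + 1)*(n + 4)^2*(n^2 + 3*n) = n*(n + 1)*(n + 4)^2*(n + 3)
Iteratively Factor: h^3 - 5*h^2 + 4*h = (h - 1)*(h^2 - 4*h) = h*(h - 1)*(h - 4)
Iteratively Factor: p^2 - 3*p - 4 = (p - 4)*(p + 1)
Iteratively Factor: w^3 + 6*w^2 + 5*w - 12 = (w - 1)*(w^2 + 7*w + 12) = (w - 1)*(w + 3)*(w + 4)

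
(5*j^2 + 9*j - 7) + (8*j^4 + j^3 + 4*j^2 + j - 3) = 8*j^4 + j^3 + 9*j^2 + 10*j - 10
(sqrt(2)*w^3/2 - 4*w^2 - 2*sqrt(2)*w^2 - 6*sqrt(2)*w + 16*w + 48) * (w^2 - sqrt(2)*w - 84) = sqrt(2)*w^5/2 - 5*w^4 - 2*sqrt(2)*w^4 - 44*sqrt(2)*w^3 + 20*w^3 + 152*sqrt(2)*w^2 + 396*w^2 - 1344*w + 456*sqrt(2)*w - 4032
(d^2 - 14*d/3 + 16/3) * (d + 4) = d^3 - 2*d^2/3 - 40*d/3 + 64/3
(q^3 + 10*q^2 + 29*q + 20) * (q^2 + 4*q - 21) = q^5 + 14*q^4 + 48*q^3 - 74*q^2 - 529*q - 420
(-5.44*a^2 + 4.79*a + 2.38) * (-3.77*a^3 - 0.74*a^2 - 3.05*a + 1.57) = 20.5088*a^5 - 14.0327*a^4 + 4.0748*a^3 - 24.9115*a^2 + 0.261300000000001*a + 3.7366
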